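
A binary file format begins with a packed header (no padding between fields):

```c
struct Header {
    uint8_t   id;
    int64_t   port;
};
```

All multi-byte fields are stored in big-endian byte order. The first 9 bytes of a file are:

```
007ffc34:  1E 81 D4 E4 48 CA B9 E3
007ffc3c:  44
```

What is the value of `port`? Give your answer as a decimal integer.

`port` follows `id` (1 byte), so it starts at byte offset 1 and occupies 8 bytes.
Bytes at offsets 1..8: 81 D4 E4 48 CA B9 E3 44.
Big-endian: lowest address holds the most-significant byte.
The bytes are already most-significant first: 0x81D4E448CAB9E344.
Top bit is set, so as a signed 64-bit value this is 0x81D4E448CAB9E344 − 2^64 = -9091390746464230588.

-9091390746464230588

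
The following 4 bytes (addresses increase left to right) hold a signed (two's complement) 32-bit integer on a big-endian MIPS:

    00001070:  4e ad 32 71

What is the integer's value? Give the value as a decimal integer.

1319973489

Big-endian: lowest address holds the most-significant byte.
The bytes are already most-significant first: 0x4EAD3271.
0x4EAD3271 = 1319973489.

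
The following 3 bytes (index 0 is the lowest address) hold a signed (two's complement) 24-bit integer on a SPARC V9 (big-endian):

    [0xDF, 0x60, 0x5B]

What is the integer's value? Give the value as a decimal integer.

In big-endian order the high byte comes first in memory.
The bytes are already most-significant first: 0xDF605B.
Top bit is set, so as a signed 24-bit value this is 0xDF605B − 2^24 = -2138021.

-2138021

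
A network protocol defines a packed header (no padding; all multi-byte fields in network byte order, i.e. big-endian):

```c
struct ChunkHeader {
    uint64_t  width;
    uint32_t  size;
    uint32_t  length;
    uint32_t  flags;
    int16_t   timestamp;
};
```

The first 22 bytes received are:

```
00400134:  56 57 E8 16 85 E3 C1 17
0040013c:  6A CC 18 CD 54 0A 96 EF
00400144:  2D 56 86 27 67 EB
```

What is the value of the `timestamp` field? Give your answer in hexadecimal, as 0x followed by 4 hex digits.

`timestamp` follows `width` (8 B), `size` (4 B), `length` (4 B), `flags` (4 B), so it starts at offset 8 + 4 + 4 + 4 = 20 and occupies 2 bytes.
Bytes at offsets 20..21: 67 EB.
Big-endian stores the most-significant byte at the lowest address.
The bytes are already most-significant first: 0x67EB.

0x67EB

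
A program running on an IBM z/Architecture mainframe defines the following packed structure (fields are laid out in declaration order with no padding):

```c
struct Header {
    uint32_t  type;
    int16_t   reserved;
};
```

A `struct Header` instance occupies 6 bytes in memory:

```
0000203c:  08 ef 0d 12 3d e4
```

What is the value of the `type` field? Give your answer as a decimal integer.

`type` is the first field, at byte offset 0, occupying 4 bytes.
Bytes at offsets 0..3: 08 EF 0D 12.
In big-endian order the high byte comes first in memory.
The bytes are already most-significant first: 0x08EF0D12.
0x08EF0D12 = 149884178.

149884178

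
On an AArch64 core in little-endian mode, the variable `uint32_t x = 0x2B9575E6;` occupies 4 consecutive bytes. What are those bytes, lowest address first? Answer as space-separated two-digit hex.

Split into bytes (most-significant first): 2B 95 75 E6.
Little-endian stores the least-significant byte at the lowest address.
So at ascending addresses the bytes are E6 75 95 2B.

E6 75 95 2B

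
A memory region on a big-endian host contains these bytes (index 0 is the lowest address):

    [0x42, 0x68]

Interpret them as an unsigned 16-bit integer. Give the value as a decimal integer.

17000

In big-endian order the high byte comes first in memory.
The bytes are already most-significant first: 0x4268.
0x4268 = 17000.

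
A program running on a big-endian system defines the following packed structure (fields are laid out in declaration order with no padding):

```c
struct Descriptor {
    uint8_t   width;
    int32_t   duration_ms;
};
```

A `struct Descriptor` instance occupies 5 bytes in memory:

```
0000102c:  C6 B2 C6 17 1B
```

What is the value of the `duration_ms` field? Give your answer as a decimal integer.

-1295640805

`duration_ms` follows `width` (1 byte), so it starts at byte offset 1 and occupies 4 bytes.
Bytes at offsets 1..4: B2 C6 17 1B.
Big-endian: lowest address holds the most-significant byte.
The bytes are already most-significant first: 0xB2C6171B.
Top bit is set, so as a signed 32-bit value this is 0xB2C6171B − 2^32 = -1295640805.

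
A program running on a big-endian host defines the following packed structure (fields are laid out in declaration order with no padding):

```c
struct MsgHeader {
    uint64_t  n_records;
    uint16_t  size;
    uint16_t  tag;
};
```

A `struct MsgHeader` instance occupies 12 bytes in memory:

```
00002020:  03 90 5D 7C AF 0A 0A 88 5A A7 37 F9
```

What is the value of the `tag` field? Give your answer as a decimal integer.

`tag` follows `n_records` (8 B), `size` (2 B), so it starts at offset 8 + 2 = 10 and occupies 2 bytes.
Bytes at offsets 10..11: 37 F9.
Big-endian stores the most-significant byte at the lowest address.
The bytes are already most-significant first: 0x37F9.
0x37F9 = 14329.

14329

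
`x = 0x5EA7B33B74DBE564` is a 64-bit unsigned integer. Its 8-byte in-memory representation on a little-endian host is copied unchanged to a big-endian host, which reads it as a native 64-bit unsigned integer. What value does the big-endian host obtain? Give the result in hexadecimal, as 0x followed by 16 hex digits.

0x64E5DB743BB3A75E

Stored little-endian, the bytes at ascending addresses are 64 E5 DB 74 3B B3 A7 5E.
Read back as big-endian, the last byte is least significant, giving 0x64E5DB743BB3A75E.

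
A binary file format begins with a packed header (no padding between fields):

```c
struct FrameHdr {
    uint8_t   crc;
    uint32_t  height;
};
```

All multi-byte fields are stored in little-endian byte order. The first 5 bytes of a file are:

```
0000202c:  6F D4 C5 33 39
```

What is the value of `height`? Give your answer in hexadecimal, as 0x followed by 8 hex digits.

0x3933C5D4

`height` follows `crc` (1 byte), so it starts at byte offset 1 and occupies 4 bytes.
Bytes at offsets 1..4: D4 C5 33 39.
Little-endian: lowest address holds the least-significant byte.
Reassemble most-significant byte first: 39 33 C5 D4 → 0x3933C5D4.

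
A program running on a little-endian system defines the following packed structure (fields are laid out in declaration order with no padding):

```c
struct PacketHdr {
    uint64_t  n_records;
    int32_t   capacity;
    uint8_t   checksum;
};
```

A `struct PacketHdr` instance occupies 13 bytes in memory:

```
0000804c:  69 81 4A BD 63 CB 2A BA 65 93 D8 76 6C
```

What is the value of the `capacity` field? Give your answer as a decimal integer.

1993904997

`capacity` follows `n_records` (8 bytes), so it starts at byte offset 8 and occupies 4 bytes.
Bytes at offsets 8..11: 65 93 D8 76.
In little-endian order the low byte comes first in memory.
Reassemble most-significant byte first: 76 D8 93 65 → 0x76D89365.
0x76D89365 = 1993904997.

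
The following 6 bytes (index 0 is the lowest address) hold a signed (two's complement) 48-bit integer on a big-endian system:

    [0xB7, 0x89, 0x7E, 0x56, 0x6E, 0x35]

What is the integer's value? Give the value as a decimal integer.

-79673818714571

In big-endian order the high byte comes first in memory.
The bytes are already most-significant first: 0xB7897E566E35.
Top bit is set, so as a signed 48-bit value this is 0xB7897E566E35 − 2^48 = -79673818714571.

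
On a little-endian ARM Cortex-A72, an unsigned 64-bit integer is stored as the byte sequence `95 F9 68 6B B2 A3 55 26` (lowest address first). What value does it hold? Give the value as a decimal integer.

2762293933163215253

Little-endian: lowest address holds the least-significant byte.
Reassemble most-significant byte first: 26 55 A3 B2 6B 68 F9 95 → 0x2655A3B26B68F995.
0x2655A3B26B68F995 = 2762293933163215253.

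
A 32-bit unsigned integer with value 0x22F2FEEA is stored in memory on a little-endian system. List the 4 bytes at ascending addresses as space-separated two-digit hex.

Split into bytes (most-significant first): 22 F2 FE EA.
In little-endian order the low byte comes first in memory.
So at ascending addresses the bytes are EA FE F2 22.

EA FE F2 22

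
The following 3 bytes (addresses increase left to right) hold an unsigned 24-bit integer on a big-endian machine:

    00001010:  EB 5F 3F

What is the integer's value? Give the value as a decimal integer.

15425343

Big-endian stores the most-significant byte at the lowest address.
The bytes are already most-significant first: 0xEB5F3F.
0xEB5F3F = 15425343.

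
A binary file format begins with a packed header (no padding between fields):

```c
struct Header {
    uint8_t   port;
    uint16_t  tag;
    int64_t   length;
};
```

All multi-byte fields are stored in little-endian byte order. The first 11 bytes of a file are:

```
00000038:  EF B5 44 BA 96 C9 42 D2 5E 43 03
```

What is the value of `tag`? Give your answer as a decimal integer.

`tag` follows `port` (1 byte), so it starts at byte offset 1 and occupies 2 bytes.
Bytes at offsets 1..2: B5 44.
Little-endian: lowest address holds the least-significant byte.
Reassemble most-significant byte first: 44 B5 → 0x44B5.
0x44B5 = 17589.

17589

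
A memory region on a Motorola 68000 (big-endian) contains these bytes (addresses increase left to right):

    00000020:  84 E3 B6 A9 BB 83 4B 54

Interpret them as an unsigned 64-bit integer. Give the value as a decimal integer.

9575698072831478612

Big-endian stores the most-significant byte at the lowest address.
The bytes are already most-significant first: 0x84E3B6A9BB834B54.
0x84E3B6A9BB834B54 = 9575698072831478612.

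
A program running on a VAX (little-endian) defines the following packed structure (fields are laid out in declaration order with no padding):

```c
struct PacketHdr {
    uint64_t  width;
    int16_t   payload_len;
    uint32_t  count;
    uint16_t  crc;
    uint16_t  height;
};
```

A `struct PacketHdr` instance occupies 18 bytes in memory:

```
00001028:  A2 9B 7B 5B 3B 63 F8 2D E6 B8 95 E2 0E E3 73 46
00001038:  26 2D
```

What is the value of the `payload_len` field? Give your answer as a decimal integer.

`payload_len` follows `width` (8 bytes), so it starts at byte offset 8 and occupies 2 bytes.
Bytes at offsets 8..9: E6 B8.
Little-endian stores the least-significant byte at the lowest address.
Reassemble most-significant byte first: B8 E6 → 0xB8E6.
Top bit is set, so as a signed 16-bit value this is 0xB8E6 − 2^16 = -18202.

-18202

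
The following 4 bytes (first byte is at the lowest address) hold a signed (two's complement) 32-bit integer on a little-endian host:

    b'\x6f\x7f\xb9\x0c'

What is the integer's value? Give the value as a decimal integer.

Little-endian stores the least-significant byte at the lowest address.
Reassemble most-significant byte first: 0C B9 7F 6F → 0x0CB97F6F.
0x0CB97F6F = 213483375.

213483375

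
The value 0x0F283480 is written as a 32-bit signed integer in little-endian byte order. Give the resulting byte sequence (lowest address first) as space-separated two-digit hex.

Split into bytes (most-significant first): 0F 28 34 80.
In little-endian order the low byte comes first in memory.
So at ascending addresses the bytes are 80 34 28 0F.

80 34 28 0F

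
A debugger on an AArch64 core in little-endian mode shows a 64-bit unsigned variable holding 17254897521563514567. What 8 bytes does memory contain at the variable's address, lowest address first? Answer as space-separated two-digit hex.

17254897521563514567 in hexadecimal, padded to 64 bits, is 0xEF75B5E0208FB6C7.
Split into bytes (most-significant first): EF 75 B5 E0 20 8F B6 C7.
Little-endian stores the least-significant byte at the lowest address.
So at ascending addresses the bytes are C7 B6 8F 20 E0 B5 75 EF.

C7 B6 8F 20 E0 B5 75 EF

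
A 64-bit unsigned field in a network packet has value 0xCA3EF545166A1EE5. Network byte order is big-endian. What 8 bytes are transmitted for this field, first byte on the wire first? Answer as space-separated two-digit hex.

Split into bytes (most-significant first): CA 3E F5 45 16 6A 1E E5.
Big-endian: lowest address holds the most-significant byte.
So the memory order matches the most-significant-first order: CA 3E F5 45 16 6A 1E E5.

CA 3E F5 45 16 6A 1E E5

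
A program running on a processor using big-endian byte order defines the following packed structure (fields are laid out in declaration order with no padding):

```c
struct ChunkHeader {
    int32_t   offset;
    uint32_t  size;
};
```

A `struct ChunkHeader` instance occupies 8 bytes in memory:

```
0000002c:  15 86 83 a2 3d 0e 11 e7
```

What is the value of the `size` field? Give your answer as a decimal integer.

1024332263

`size` follows `offset` (4 bytes), so it starts at byte offset 4 and occupies 4 bytes.
Bytes at offsets 4..7: 3D 0E 11 E7.
In big-endian order the high byte comes first in memory.
The bytes are already most-significant first: 0x3D0E11E7.
0x3D0E11E7 = 1024332263.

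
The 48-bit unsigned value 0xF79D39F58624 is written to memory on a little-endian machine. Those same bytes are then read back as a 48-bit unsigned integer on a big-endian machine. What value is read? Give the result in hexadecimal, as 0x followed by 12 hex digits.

0x2486F5399DF7

Stored little-endian, the bytes at ascending addresses are 24 86 F5 39 9D F7.
Read back as big-endian, the last byte is least significant, giving 0x2486F5399DF7.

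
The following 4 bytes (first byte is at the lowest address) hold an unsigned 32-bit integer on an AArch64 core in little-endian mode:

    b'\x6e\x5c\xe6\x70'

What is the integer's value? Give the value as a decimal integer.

In little-endian order the low byte comes first in memory.
Reassemble most-significant byte first: 70 E6 5C 6E → 0x70E65C6E.
0x70E65C6E = 1894145134.

1894145134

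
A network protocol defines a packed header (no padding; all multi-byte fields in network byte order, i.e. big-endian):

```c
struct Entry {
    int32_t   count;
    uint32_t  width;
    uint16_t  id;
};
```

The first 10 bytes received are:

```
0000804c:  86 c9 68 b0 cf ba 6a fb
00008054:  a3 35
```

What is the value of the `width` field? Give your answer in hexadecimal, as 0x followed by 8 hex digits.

`width` follows `count` (4 bytes), so it starts at byte offset 4 and occupies 4 bytes.
Bytes at offsets 4..7: CF BA 6A FB.
In big-endian order the high byte comes first in memory.
The bytes are already most-significant first: 0xCFBA6AFB.

0xCFBA6AFB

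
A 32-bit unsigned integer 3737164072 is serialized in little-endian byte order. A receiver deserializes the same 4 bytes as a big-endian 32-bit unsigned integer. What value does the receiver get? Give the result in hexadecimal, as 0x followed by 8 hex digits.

3737164072 in 32-bit hexadecimal is 0xDEC09928.
Stored little-endian, the bytes at ascending addresses are 28 99 C0 DE.
Read back as big-endian, the last byte is least significant, giving 0x2899C0DE.

0x2899C0DE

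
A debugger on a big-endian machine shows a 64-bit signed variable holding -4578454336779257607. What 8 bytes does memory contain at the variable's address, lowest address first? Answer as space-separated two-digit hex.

Two's complement of -4578454336779257607 in 64 bits: 4578454336779257607 = 0x3F89EFF62C130707; invert → 0xC0761009D3ECF8F8; add 1 → 0xC0761009D3ECF8F9.
Split into bytes (most-significant first): C0 76 10 09 D3 EC F8 F9.
Big-endian stores the most-significant byte at the lowest address.
So the memory order matches the most-significant-first order: C0 76 10 09 D3 EC F8 F9.

C0 76 10 09 D3 EC F8 F9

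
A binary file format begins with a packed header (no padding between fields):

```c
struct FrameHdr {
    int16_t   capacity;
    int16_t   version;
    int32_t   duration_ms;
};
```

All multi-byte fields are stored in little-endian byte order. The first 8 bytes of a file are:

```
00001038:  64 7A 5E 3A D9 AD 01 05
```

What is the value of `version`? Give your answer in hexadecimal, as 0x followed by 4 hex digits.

0x3A5E

`version` follows `capacity` (2 bytes), so it starts at byte offset 2 and occupies 2 bytes.
Bytes at offsets 2..3: 5E 3A.
Little-endian: lowest address holds the least-significant byte.
Reassemble most-significant byte first: 3A 5E → 0x3A5E.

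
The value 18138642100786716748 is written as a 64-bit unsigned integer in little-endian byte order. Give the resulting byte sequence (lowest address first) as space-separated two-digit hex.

18138642100786716748 in hexadecimal, padded to 64 bits, is 0xFBB966E35556604C.
Split into bytes (most-significant first): FB B9 66 E3 55 56 60 4C.
Little-endian: lowest address holds the least-significant byte.
So at ascending addresses the bytes are 4C 60 56 55 E3 66 B9 FB.

4C 60 56 55 E3 66 B9 FB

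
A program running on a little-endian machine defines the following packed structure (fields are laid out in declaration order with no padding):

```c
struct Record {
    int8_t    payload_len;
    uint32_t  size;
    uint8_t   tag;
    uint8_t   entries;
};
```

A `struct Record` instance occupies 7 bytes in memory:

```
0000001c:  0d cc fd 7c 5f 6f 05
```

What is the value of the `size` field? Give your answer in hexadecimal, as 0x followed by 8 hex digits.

`size` follows `payload_len` (1 byte), so it starts at byte offset 1 and occupies 4 bytes.
Bytes at offsets 1..4: CC FD 7C 5F.
In little-endian order the low byte comes first in memory.
Reassemble most-significant byte first: 5F 7C FD CC → 0x5F7CFDCC.

0x5F7CFDCC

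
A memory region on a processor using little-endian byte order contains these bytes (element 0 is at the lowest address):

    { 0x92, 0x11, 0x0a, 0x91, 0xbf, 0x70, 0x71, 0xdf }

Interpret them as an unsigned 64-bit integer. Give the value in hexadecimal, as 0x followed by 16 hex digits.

0xDF7170BF910A1192

Little-endian stores the least-significant byte at the lowest address.
Reassemble most-significant byte first: DF 71 70 BF 91 0A 11 92 → 0xDF7170BF910A1192.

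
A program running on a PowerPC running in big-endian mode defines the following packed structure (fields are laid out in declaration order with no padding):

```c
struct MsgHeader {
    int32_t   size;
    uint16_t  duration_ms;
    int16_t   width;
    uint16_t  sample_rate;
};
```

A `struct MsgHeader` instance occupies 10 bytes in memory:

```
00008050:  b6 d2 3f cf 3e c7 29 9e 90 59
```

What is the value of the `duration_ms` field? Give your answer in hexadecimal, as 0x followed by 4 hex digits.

`duration_ms` follows `size` (4 bytes), so it starts at byte offset 4 and occupies 2 bytes.
Bytes at offsets 4..5: 3E C7.
In big-endian order the high byte comes first in memory.
The bytes are already most-significant first: 0x3EC7.

0x3EC7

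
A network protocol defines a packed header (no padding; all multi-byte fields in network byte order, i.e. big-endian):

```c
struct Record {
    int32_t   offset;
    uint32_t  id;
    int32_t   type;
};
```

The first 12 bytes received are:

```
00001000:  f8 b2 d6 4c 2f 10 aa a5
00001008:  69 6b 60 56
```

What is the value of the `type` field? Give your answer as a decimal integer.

1768644694

`type` follows `offset` (4 B), `id` (4 B), so it starts at offset 4 + 4 = 8 and occupies 4 bytes.
Bytes at offsets 8..11: 69 6B 60 56.
Big-endian: lowest address holds the most-significant byte.
The bytes are already most-significant first: 0x696B6056.
0x696B6056 = 1768644694.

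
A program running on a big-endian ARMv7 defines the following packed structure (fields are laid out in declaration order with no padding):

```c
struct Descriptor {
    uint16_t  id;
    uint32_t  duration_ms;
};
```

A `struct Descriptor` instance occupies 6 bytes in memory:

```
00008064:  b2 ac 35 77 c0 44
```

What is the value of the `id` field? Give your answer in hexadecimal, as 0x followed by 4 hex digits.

`id` is the first field, at byte offset 0, occupying 2 bytes.
Bytes at offsets 0..1: B2 AC.
Big-endian stores the most-significant byte at the lowest address.
The bytes are already most-significant first: 0xB2AC.

0xB2AC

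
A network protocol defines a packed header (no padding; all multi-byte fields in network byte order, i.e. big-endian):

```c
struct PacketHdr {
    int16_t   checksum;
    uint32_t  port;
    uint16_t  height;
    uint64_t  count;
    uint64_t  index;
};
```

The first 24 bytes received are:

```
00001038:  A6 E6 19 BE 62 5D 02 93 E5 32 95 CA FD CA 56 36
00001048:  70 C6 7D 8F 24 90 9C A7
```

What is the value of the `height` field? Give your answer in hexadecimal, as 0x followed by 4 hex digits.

`height` follows `checksum` (2 B), `port` (4 B), so it starts at offset 2 + 4 = 6 and occupies 2 bytes.
Bytes at offsets 6..7: 02 93.
In big-endian order the high byte comes first in memory.
The bytes are already most-significant first: 0x0293.

0x0293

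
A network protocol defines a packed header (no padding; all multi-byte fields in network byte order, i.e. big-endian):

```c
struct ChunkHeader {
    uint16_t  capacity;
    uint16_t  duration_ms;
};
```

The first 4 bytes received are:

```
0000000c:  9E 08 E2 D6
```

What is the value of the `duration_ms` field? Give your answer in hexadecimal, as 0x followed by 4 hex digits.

`duration_ms` follows `capacity` (2 bytes), so it starts at byte offset 2 and occupies 2 bytes.
Bytes at offsets 2..3: E2 D6.
In big-endian order the high byte comes first in memory.
The bytes are already most-significant first: 0xE2D6.

0xE2D6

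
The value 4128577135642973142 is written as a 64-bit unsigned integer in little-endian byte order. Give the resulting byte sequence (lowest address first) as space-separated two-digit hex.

D6 93 CC DD 07 A7 4B 39

4128577135642973142 in hexadecimal, padded to 64 bits, is 0x394BA707DDCC93D6.
Split into bytes (most-significant first): 39 4B A7 07 DD CC 93 D6.
Little-endian: lowest address holds the least-significant byte.
So at ascending addresses the bytes are D6 93 CC DD 07 A7 4B 39.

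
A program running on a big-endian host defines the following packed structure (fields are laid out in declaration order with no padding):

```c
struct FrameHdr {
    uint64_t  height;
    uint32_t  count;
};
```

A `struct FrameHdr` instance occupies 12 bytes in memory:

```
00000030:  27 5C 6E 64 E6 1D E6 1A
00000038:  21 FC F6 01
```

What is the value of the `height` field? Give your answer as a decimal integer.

`height` is the first field, at byte offset 0, occupying 8 bytes.
Bytes at offsets 0..7: 27 5C 6E 64 E6 1D E6 1A.
In big-endian order the high byte comes first in memory.
The bytes are already most-significant first: 0x275C6E64E61DE61A.
0x275C6E64E61DE61A = 2836263244973073946.

2836263244973073946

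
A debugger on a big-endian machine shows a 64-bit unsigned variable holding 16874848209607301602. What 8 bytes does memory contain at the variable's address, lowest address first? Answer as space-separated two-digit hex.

16874848209607301602 in hexadecimal, padded to 64 bits, is 0xEA2F810A344799E2.
Split into bytes (most-significant first): EA 2F 81 0A 34 47 99 E2.
Big-endian stores the most-significant byte at the lowest address.
So the memory order matches the most-significant-first order: EA 2F 81 0A 34 47 99 E2.

EA 2F 81 0A 34 47 99 E2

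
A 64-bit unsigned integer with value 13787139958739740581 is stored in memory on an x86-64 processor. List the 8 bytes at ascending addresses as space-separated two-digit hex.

A5 A7 46 BD BE C2 55 BF

13787139958739740581 in hexadecimal, padded to 64 bits, is 0xBF55C2BEBD46A7A5.
Split into bytes (most-significant first): BF 55 C2 BE BD 46 A7 A5.
Little-endian: lowest address holds the least-significant byte.
So at ascending addresses the bytes are A5 A7 46 BD BE C2 55 BF.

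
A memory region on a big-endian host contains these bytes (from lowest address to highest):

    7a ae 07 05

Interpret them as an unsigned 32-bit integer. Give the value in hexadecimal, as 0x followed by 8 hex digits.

0x7AAE0705

Big-endian stores the most-significant byte at the lowest address.
The bytes are already most-significant first: 0x7AAE0705.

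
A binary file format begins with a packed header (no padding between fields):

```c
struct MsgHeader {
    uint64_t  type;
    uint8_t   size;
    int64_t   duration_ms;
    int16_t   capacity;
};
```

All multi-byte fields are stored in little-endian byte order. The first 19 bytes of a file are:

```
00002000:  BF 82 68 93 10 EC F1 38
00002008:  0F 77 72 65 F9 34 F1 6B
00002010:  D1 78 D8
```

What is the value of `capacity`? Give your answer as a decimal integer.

-10120

`capacity` follows `type` (8 B), `size` (1 B), `duration_ms` (8 B), so it starts at offset 8 + 1 + 8 = 17 and occupies 2 bytes.
Bytes at offsets 17..18: 78 D8.
Little-endian: lowest address holds the least-significant byte.
Reassemble most-significant byte first: D8 78 → 0xD878.
Top bit is set, so as a signed 16-bit value this is 0xD878 − 2^16 = -10120.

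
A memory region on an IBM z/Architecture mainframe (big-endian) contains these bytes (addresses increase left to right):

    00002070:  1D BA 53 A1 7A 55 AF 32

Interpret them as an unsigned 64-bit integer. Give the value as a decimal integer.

2142116525775367986

In big-endian order the high byte comes first in memory.
The bytes are already most-significant first: 0x1DBA53A17A55AF32.
0x1DBA53A17A55AF32 = 2142116525775367986.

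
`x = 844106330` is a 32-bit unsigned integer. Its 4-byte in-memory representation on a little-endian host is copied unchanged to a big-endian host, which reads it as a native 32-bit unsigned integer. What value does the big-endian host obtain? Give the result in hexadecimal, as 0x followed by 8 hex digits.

844106330 in 32-bit hexadecimal is 0x32500A5A.
Stored little-endian, the bytes at ascending addresses are 5A 0A 50 32.
Read back as big-endian, the last byte is least significant, giving 0x5A0A5032.

0x5A0A5032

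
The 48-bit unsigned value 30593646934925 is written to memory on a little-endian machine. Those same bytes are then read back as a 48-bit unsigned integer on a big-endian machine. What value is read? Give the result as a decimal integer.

155286507868955

30593646934925 in 48-bit hexadecimal is 0x1BD323753B8D.
Stored little-endian, the bytes at ascending addresses are 8D 3B 75 23 D3 1B.
Read back as big-endian, the last byte is least significant, giving 0x8D3B7523D31B.
0x8D3B7523D31B = 155286507868955.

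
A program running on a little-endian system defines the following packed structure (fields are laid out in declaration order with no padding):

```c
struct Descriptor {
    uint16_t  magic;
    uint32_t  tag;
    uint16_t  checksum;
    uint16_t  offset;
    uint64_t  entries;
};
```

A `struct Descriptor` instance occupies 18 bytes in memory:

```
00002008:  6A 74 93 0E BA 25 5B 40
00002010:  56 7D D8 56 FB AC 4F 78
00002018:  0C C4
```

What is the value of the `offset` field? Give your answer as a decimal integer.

`offset` follows `magic` (2 B), `tag` (4 B), `checksum` (2 B), so it starts at offset 2 + 4 + 2 = 8 and occupies 2 bytes.
Bytes at offsets 8..9: 56 7D.
In little-endian order the low byte comes first in memory.
Reassemble most-significant byte first: 7D 56 → 0x7D56.
0x7D56 = 32086.

32086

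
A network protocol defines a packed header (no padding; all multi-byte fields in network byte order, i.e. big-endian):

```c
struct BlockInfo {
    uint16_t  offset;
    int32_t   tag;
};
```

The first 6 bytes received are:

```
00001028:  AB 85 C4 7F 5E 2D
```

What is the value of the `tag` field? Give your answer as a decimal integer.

`tag` follows `offset` (2 bytes), so it starts at byte offset 2 and occupies 4 bytes.
Bytes at offsets 2..5: C4 7F 5E 2D.
In big-endian order the high byte comes first in memory.
The bytes are already most-significant first: 0xC47F5E2D.
Top bit is set, so as a signed 32-bit value this is 0xC47F5E2D − 2^32 = -998285779.

-998285779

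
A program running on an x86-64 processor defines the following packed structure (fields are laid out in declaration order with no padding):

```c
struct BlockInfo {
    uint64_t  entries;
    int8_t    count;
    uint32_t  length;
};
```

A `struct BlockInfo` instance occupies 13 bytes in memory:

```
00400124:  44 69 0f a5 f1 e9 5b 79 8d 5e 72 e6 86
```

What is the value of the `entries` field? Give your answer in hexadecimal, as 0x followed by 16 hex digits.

0x795BE9F1A50F6944

`entries` is the first field, at byte offset 0, occupying 8 bytes.
Bytes at offsets 0..7: 44 69 0F A5 F1 E9 5B 79.
Little-endian: lowest address holds the least-significant byte.
Reassemble most-significant byte first: 79 5B E9 F1 A5 0F 69 44 → 0x795BE9F1A50F6944.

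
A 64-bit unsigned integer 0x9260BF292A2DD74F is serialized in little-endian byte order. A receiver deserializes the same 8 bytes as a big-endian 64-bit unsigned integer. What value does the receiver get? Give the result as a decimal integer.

5753116708101382290

Stored little-endian, the bytes at ascending addresses are 4F D7 2D 2A 29 BF 60 92.
Read back as big-endian, the last byte is least significant, giving 0x4FD72D2A29BF6092.
0x4FD72D2A29BF6092 = 5753116708101382290.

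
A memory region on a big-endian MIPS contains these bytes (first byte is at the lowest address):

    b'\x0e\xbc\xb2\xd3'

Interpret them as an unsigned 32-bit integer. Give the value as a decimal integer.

247247571

Big-endian: lowest address holds the most-significant byte.
The bytes are already most-significant first: 0x0EBCB2D3.
0x0EBCB2D3 = 247247571.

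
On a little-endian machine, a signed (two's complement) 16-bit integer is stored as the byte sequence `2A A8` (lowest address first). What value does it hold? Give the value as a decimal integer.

-22486

Little-endian stores the least-significant byte at the lowest address.
Reassemble most-significant byte first: A8 2A → 0xA82A.
Top bit is set, so as a signed 16-bit value this is 0xA82A − 2^16 = -22486.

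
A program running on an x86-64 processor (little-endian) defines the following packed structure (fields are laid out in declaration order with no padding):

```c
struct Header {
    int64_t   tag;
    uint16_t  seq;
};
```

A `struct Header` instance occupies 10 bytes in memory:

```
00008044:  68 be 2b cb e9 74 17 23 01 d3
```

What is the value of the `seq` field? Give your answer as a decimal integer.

54017

`seq` follows `tag` (8 bytes), so it starts at byte offset 8 and occupies 2 bytes.
Bytes at offsets 8..9: 01 D3.
In little-endian order the low byte comes first in memory.
Reassemble most-significant byte first: D3 01 → 0xD301.
0xD301 = 54017.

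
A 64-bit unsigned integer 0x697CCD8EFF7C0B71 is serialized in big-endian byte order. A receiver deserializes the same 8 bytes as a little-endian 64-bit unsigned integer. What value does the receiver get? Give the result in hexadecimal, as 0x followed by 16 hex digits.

0x710B7CFF8ECD7C69

Stored big-endian, the bytes at ascending addresses are 69 7C CD 8E FF 7C 0B 71.
Read back as little-endian, the first byte is least significant, giving 0x710B7CFF8ECD7C69.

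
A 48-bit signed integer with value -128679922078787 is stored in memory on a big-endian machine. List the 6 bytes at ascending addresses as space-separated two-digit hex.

Two's complement of -128679922078787 in 48 bits: 128679922078787 = 0x7508A10B9443; invert → 0x8AF75EF46BBC; add 1 → 0x8AF75EF46BBD.
Split into bytes (most-significant first): 8A F7 5E F4 6B BD.
In big-endian order the high byte comes first in memory.
So the memory order matches the most-significant-first order: 8A F7 5E F4 6B BD.

8A F7 5E F4 6B BD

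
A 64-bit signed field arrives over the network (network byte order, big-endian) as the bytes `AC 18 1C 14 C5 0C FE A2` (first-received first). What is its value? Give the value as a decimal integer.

In big-endian order the high byte comes first in memory.
The bytes are already most-significant first: 0xAC181C14C50CFEA2.
Top bit is set, so as a signed 64-bit value this is 0xAC181C14C50CFEA2 − 2^64 = -6046051624214004062.

-6046051624214004062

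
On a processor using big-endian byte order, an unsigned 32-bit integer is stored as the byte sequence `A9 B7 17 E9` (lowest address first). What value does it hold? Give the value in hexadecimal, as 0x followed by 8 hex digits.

0xA9B717E9

Big-endian stores the most-significant byte at the lowest address.
The bytes are already most-significant first: 0xA9B717E9.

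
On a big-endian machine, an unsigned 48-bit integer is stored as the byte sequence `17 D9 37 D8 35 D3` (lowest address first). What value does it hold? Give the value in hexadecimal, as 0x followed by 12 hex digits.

Big-endian: lowest address holds the most-significant byte.
The bytes are already most-significant first: 0x17D937D835D3.

0x17D937D835D3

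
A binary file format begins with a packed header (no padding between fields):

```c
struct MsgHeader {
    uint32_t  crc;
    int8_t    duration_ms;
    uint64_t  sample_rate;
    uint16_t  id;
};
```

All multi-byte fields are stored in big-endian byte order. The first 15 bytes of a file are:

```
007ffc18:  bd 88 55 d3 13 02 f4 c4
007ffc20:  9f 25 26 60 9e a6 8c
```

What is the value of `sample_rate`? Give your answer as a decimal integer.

213011270195372190

`sample_rate` follows `crc` (4 B), `duration_ms` (1 B), so it starts at offset 4 + 1 = 5 and occupies 8 bytes.
Bytes at offsets 5..12: 02 F4 C4 9F 25 26 60 9E.
Big-endian: lowest address holds the most-significant byte.
The bytes are already most-significant first: 0x02F4C49F2526609E.
0x02F4C49F2526609E = 213011270195372190.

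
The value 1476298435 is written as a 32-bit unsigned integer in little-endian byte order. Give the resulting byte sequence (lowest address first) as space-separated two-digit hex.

1476298435 in hexadecimal, padded to 32 bits, is 0x57FE86C3.
Split into bytes (most-significant first): 57 FE 86 C3.
In little-endian order the low byte comes first in memory.
So at ascending addresses the bytes are C3 86 FE 57.

C3 86 FE 57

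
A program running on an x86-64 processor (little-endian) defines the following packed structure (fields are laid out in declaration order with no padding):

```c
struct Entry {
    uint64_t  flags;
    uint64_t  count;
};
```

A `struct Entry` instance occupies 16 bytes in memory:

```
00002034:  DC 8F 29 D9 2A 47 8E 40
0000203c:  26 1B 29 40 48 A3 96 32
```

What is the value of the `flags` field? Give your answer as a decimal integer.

`flags` is the first field, at byte offset 0, occupying 8 bytes.
Bytes at offsets 0..7: DC 8F 29 D9 2A 47 8E 40.
Little-endian: lowest address holds the least-significant byte.
Reassemble most-significant byte first: 40 8E 47 2A D9 29 8F DC → 0x408E472AD9298FDC.
0x408E472AD9298FDC = 4651733714477879260.

4651733714477879260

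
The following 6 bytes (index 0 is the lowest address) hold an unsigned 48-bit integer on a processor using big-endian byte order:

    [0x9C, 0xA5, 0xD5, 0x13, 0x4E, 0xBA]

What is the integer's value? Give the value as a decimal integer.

Big-endian stores the most-significant byte at the lowest address.
The bytes are already most-significant first: 0x9CA5D5134EBA.
0x9CA5D5134EBA = 172236058349242.

172236058349242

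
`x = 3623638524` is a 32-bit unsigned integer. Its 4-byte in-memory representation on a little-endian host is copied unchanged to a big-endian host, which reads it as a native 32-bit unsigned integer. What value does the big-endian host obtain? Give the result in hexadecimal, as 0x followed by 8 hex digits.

0xFC55FCD7

3623638524 in 32-bit hexadecimal is 0xD7FC55FC.
Stored little-endian, the bytes at ascending addresses are FC 55 FC D7.
Read back as big-endian, the last byte is least significant, giving 0xFC55FCD7.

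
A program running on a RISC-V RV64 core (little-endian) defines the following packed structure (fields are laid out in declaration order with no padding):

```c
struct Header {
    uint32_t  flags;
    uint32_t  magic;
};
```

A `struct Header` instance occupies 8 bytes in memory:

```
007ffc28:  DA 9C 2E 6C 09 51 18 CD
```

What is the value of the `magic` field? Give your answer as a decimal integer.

`magic` follows `flags` (4 bytes), so it starts at byte offset 4 and occupies 4 bytes.
Bytes at offsets 4..7: 09 51 18 CD.
Little-endian: lowest address holds the least-significant byte.
Reassemble most-significant byte first: CD 18 51 09 → 0xCD185109.
0xCD185109 = 3440922889.

3440922889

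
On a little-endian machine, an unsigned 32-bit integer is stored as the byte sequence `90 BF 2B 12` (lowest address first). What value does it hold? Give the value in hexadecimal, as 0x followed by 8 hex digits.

0x122BBF90

Little-endian: lowest address holds the least-significant byte.
Reassemble most-significant byte first: 12 2B BF 90 → 0x122BBF90.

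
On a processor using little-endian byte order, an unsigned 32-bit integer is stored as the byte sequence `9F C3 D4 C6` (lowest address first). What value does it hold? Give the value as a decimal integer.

Little-endian stores the least-significant byte at the lowest address.
Reassemble most-significant byte first: C6 D4 C3 9F → 0xC6D4C39F.
0xC6D4C39F = 3335832479.

3335832479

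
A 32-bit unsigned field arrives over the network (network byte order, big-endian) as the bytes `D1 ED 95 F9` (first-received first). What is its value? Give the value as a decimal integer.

3522008569

Big-endian: lowest address holds the most-significant byte.
The bytes are already most-significant first: 0xD1ED95F9.
0xD1ED95F9 = 3522008569.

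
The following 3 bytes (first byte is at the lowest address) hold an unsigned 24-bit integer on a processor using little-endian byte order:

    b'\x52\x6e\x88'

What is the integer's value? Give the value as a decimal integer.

In little-endian order the low byte comes first in memory.
Reassemble most-significant byte first: 88 6E 52 → 0x886E52.
0x886E52 = 8941138.

8941138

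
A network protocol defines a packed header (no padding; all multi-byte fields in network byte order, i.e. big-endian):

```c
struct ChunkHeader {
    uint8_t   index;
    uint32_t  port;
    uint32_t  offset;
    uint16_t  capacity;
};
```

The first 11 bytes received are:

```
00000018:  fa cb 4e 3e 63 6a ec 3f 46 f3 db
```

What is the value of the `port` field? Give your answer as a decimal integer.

`port` follows `index` (1 byte), so it starts at byte offset 1 and occupies 4 bytes.
Bytes at offsets 1..4: CB 4E 3E 63.
Big-endian stores the most-significant byte at the lowest address.
The bytes are already most-significant first: 0xCB4E3E63.
0xCB4E3E63 = 3410902627.

3410902627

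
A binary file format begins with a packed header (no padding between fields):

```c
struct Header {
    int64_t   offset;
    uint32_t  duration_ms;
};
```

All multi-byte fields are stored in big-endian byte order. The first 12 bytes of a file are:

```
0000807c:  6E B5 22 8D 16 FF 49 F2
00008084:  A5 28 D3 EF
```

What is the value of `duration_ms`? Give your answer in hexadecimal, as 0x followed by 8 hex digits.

`duration_ms` follows `offset` (8 bytes), so it starts at byte offset 8 and occupies 4 bytes.
Bytes at offsets 8..11: A5 28 D3 EF.
Big-endian stores the most-significant byte at the lowest address.
The bytes are already most-significant first: 0xA528D3EF.

0xA528D3EF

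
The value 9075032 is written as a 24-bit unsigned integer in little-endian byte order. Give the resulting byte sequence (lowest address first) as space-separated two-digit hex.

9075032 in hexadecimal, padded to 24 bits, is 0x8A7958.
Split into bytes (most-significant first): 8A 79 58.
Little-endian stores the least-significant byte at the lowest address.
So at ascending addresses the bytes are 58 79 8A.

58 79 8A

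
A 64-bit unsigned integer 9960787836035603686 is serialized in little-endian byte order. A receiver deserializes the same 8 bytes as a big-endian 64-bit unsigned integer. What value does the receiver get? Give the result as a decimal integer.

9960787836035603686 in 64-bit hexadecimal is 0x8A3BD3C329EF1CE6.
Stored little-endian, the bytes at ascending addresses are E6 1C EF 29 C3 D3 3B 8A.
Read back as big-endian, the last byte is least significant, giving 0xE61CEF29C3D33B8A.
0xE61CEF29C3D33B8A = 16581390890729421706.

16581390890729421706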